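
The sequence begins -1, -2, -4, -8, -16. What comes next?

Ratios: -2 / -1 = 2.0
This is a geometric sequence with common ratio r = 2.
Next term = -16 * 2 = -32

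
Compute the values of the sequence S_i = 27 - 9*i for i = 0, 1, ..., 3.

This is an arithmetic sequence.
i=0: S_0 = 27 + -9*0 = 27
i=1: S_1 = 27 + -9*1 = 18
i=2: S_2 = 27 + -9*2 = 9
i=3: S_3 = 27 + -9*3 = 0
The first 4 terms are: [27, 18, 9, 0]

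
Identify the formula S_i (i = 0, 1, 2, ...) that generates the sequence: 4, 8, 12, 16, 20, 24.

Check differences: 8 - 4 = 4
12 - 8 = 4
Common difference d = 4.
First term a = 4.
Formula: S_i = 4 + 4*i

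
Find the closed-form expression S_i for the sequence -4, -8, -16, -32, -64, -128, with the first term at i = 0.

Check ratios: -8 / -4 = 2.0
Common ratio r = 2.
First term a = -4.
Formula: S_i = -4 * 2^i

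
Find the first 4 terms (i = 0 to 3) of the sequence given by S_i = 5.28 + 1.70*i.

This is an arithmetic sequence.
i=0: S_0 = 5.28 + 1.7*0 = 5.28
i=1: S_1 = 5.28 + 1.7*1 = 6.98
i=2: S_2 = 5.28 + 1.7*2 = 8.68
i=3: S_3 = 5.28 + 1.7*3 = 10.38
The first 4 terms are: [5.28, 6.98, 8.68, 10.38]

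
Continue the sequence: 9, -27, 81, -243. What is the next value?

Ratios: -27 / 9 = -3.0
This is a geometric sequence with common ratio r = -3.
Next term = -243 * -3 = 729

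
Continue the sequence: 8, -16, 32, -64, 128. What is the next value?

Ratios: -16 / 8 = -2.0
This is a geometric sequence with common ratio r = -2.
Next term = 128 * -2 = -256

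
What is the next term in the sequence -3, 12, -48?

Ratios: 12 / -3 = -4.0
This is a geometric sequence with common ratio r = -4.
Next term = -48 * -4 = 192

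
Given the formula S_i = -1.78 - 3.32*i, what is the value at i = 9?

S_9 = -1.78 + -3.32*9 = -1.78 + -29.88 = -31.66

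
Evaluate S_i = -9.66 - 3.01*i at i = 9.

S_9 = -9.66 + -3.01*9 = -9.66 + -27.09 = -36.75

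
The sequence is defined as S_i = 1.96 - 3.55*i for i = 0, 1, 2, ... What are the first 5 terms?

This is an arithmetic sequence.
i=0: S_0 = 1.96 + -3.55*0 = 1.96
i=1: S_1 = 1.96 + -3.55*1 = -1.59
i=2: S_2 = 1.96 + -3.55*2 = -5.14
i=3: S_3 = 1.96 + -3.55*3 = -8.69
i=4: S_4 = 1.96 + -3.55*4 = -12.24
The first 5 terms are: [1.96, -1.59, -5.14, -8.69, -12.24]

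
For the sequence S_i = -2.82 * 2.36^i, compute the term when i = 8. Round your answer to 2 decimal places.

S_8 = -2.82 * 2.36^8 ≈ -2.82 * 962.268 ≈ -2713.6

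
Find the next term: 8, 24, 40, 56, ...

Differences: 24 - 8 = 16
This is an arithmetic sequence with common difference d = 16.
Next term = 56 + 16 = 72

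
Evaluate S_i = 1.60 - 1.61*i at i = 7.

S_7 = 1.6 + -1.61*7 = 1.6 + -11.27 = -9.67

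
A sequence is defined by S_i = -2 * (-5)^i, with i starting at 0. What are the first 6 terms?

This is a geometric sequence.
i=0: S_0 = -2 * (-5)^0 = -2
i=1: S_1 = -2 * (-5)^1 = 10
i=2: S_2 = -2 * (-5)^2 = -50
i=3: S_3 = -2 * (-5)^3 = 250
i=4: S_4 = -2 * (-5)^4 = -1250
i=5: S_5 = -2 * (-5)^5 = 6250
The first 6 terms are: [-2, 10, -50, 250, -1250, 6250]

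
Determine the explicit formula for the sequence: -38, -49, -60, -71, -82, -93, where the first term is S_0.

Check differences: -49 - -38 = -11
-60 - -49 = -11
Common difference d = -11.
First term a = -38.
Formula: S_i = -38 - 11*i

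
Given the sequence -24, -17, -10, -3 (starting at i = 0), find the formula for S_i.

Check differences: -17 - -24 = 7
-10 - -17 = 7
Common difference d = 7.
First term a = -24.
Formula: S_i = -24 + 7*i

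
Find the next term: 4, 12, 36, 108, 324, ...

Ratios: 12 / 4 = 3.0
This is a geometric sequence with common ratio r = 3.
Next term = 324 * 3 = 972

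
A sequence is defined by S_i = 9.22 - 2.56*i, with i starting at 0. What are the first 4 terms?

This is an arithmetic sequence.
i=0: S_0 = 9.22 + -2.56*0 = 9.22
i=1: S_1 = 9.22 + -2.56*1 = 6.66
i=2: S_2 = 9.22 + -2.56*2 = 4.1
i=3: S_3 = 9.22 + -2.56*3 = 1.54
The first 4 terms are: [9.22, 6.66, 4.1, 1.54]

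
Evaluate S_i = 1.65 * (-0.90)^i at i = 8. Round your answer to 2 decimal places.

S_8 = 1.65 * (-0.9)^8 ≈ 1.65 * 0.4305 ≈ 0.71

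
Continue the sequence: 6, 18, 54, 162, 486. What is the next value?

Ratios: 18 / 6 = 3.0
This is a geometric sequence with common ratio r = 3.
Next term = 486 * 3 = 1458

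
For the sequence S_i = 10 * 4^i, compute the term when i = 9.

S_9 = 10 * 4^9 = 10 * 262144 = 2621440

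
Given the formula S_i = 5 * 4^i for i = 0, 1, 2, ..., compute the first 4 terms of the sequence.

This is a geometric sequence.
i=0: S_0 = 5 * 4^0 = 5
i=1: S_1 = 5 * 4^1 = 20
i=2: S_2 = 5 * 4^2 = 80
i=3: S_3 = 5 * 4^3 = 320
The first 4 terms are: [5, 20, 80, 320]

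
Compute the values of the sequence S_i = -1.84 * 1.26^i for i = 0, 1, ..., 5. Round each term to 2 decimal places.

This is a geometric sequence.
i=0: S_0 = -1.84 * 1.26^0 = -1.84
i=1: S_1 = -1.84 * 1.26^1 ≈ -2.32
i=2: S_2 = -1.84 * 1.26^2 ≈ -2.92
i=3: S_3 = -1.84 * 1.26^3 ≈ -3.68
i=4: S_4 = -1.84 * 1.26^4 ≈ -4.64
i=5: S_5 = -1.84 * 1.26^5 ≈ -5.84
The first 6 terms are: [-1.84, -2.32, -2.92, -3.68, -4.64, -5.84]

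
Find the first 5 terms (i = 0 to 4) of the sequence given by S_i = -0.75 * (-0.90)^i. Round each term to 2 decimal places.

This is a geometric sequence.
i=0: S_0 = -0.75 * (-0.9)^0 = -0.75
i=1: S_1 = -0.75 * (-0.9)^1 ≈ 0.68
i=2: S_2 = -0.75 * (-0.9)^2 ≈ -0.61
i=3: S_3 = -0.75 * (-0.9)^3 ≈ 0.55
i=4: S_4 = -0.75 * (-0.9)^4 ≈ -0.49
The first 5 terms are: [-0.75, 0.68, -0.61, 0.55, -0.49]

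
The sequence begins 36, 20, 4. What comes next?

Differences: 20 - 36 = -16
This is an arithmetic sequence with common difference d = -16.
Next term = 4 + -16 = -12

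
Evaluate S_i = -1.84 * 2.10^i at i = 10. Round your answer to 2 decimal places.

S_10 = -1.84 * 2.1^10 ≈ -1.84 * 1667.9881 ≈ -3069.1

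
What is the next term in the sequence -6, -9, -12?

Differences: -9 - -6 = -3
This is an arithmetic sequence with common difference d = -3.
Next term = -12 + -3 = -15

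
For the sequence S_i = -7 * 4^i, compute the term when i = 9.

S_9 = -7 * 4^9 = -7 * 262144 = -1835008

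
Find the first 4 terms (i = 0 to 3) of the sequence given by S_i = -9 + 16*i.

This is an arithmetic sequence.
i=0: S_0 = -9 + 16*0 = -9
i=1: S_1 = -9 + 16*1 = 7
i=2: S_2 = -9 + 16*2 = 23
i=3: S_3 = -9 + 16*3 = 39
The first 4 terms are: [-9, 7, 23, 39]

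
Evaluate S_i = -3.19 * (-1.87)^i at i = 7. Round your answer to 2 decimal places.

S_7 = -3.19 * (-1.87)^7 ≈ -3.19 * -79.9634 ≈ 255.08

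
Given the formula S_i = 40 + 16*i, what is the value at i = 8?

S_8 = 40 + 16*8 = 40 + 128 = 168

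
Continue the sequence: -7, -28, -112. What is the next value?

Ratios: -28 / -7 = 4.0
This is a geometric sequence with common ratio r = 4.
Next term = -112 * 4 = -448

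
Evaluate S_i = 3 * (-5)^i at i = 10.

S_10 = 3 * (-5)^10 = 3 * 9765625 = 29296875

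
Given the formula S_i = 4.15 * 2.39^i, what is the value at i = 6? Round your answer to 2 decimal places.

S_6 = 4.15 * 2.39^6 ≈ 4.15 * 186.3749 ≈ 773.46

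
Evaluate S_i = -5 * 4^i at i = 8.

S_8 = -5 * 4^8 = -5 * 65536 = -327680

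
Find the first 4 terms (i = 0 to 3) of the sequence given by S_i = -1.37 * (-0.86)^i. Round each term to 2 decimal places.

This is a geometric sequence.
i=0: S_0 = -1.37 * (-0.86)^0 = -1.37
i=1: S_1 = -1.37 * (-0.86)^1 ≈ 1.18
i=2: S_2 = -1.37 * (-0.86)^2 ≈ -1.01
i=3: S_3 = -1.37 * (-0.86)^3 ≈ 0.87
The first 4 terms are: [-1.37, 1.18, -1.01, 0.87]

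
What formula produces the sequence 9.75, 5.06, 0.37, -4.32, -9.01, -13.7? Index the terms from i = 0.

Check differences: 5.06 - 9.75 = -4.69
0.37 - 5.06 = -4.69
Common difference d = -4.69.
First term a = 9.75.
Formula: S_i = 9.75 - 4.69*i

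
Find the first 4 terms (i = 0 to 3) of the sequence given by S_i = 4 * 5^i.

This is a geometric sequence.
i=0: S_0 = 4 * 5^0 = 4
i=1: S_1 = 4 * 5^1 = 20
i=2: S_2 = 4 * 5^2 = 100
i=3: S_3 = 4 * 5^3 = 500
The first 4 terms are: [4, 20, 100, 500]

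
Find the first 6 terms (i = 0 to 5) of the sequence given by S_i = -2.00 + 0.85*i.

This is an arithmetic sequence.
i=0: S_0 = -2.0 + 0.85*0 = -2.0
i=1: S_1 = -2.0 + 0.85*1 = -1.15
i=2: S_2 = -2.0 + 0.85*2 = -0.3
i=3: S_3 = -2.0 + 0.85*3 = 0.55
i=4: S_4 = -2.0 + 0.85*4 = 1.4
i=5: S_5 = -2.0 + 0.85*5 = 2.25
The first 6 terms are: [-2.0, -1.15, -0.3, 0.55, 1.4, 2.25]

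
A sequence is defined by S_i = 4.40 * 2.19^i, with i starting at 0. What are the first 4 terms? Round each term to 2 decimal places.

This is a geometric sequence.
i=0: S_0 = 4.4 * 2.19^0 = 4.4
i=1: S_1 = 4.4 * 2.19^1 ≈ 9.64
i=2: S_2 = 4.4 * 2.19^2 ≈ 21.1
i=3: S_3 = 4.4 * 2.19^3 ≈ 46.22
The first 4 terms are: [4.4, 9.64, 21.1, 46.22]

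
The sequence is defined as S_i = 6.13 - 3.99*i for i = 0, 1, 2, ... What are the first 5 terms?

This is an arithmetic sequence.
i=0: S_0 = 6.13 + -3.99*0 = 6.13
i=1: S_1 = 6.13 + -3.99*1 = 2.14
i=2: S_2 = 6.13 + -3.99*2 = -1.85
i=3: S_3 = 6.13 + -3.99*3 = -5.84
i=4: S_4 = 6.13 + -3.99*4 = -9.83
The first 5 terms are: [6.13, 2.14, -1.85, -5.84, -9.83]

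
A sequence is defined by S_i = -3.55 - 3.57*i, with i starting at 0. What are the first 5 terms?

This is an arithmetic sequence.
i=0: S_0 = -3.55 + -3.57*0 = -3.55
i=1: S_1 = -3.55 + -3.57*1 = -7.12
i=2: S_2 = -3.55 + -3.57*2 = -10.69
i=3: S_3 = -3.55 + -3.57*3 = -14.26
i=4: S_4 = -3.55 + -3.57*4 = -17.83
The first 5 terms are: [-3.55, -7.12, -10.69, -14.26, -17.83]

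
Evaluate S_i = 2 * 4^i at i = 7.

S_7 = 2 * 4^7 = 2 * 16384 = 32768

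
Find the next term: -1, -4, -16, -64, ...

Ratios: -4 / -1 = 4.0
This is a geometric sequence with common ratio r = 4.
Next term = -64 * 4 = -256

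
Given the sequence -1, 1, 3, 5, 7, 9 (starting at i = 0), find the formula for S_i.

Check differences: 1 - -1 = 2
3 - 1 = 2
Common difference d = 2.
First term a = -1.
Formula: S_i = -1 + 2*i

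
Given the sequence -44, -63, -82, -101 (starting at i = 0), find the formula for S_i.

Check differences: -63 - -44 = -19
-82 - -63 = -19
Common difference d = -19.
First term a = -44.
Formula: S_i = -44 - 19*i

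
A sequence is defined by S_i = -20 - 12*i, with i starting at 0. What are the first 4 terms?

This is an arithmetic sequence.
i=0: S_0 = -20 + -12*0 = -20
i=1: S_1 = -20 + -12*1 = -32
i=2: S_2 = -20 + -12*2 = -44
i=3: S_3 = -20 + -12*3 = -56
The first 4 terms are: [-20, -32, -44, -56]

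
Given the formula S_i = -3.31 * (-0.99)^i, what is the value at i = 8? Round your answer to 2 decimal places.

S_8 = -3.31 * (-0.99)^8 ≈ -3.31 * 0.9227 ≈ -3.05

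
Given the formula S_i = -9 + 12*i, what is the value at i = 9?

S_9 = -9 + 12*9 = -9 + 108 = 99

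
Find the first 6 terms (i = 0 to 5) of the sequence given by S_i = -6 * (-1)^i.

This is a geometric sequence.
i=0: S_0 = -6 * (-1)^0 = -6
i=1: S_1 = -6 * (-1)^1 = 6
i=2: S_2 = -6 * (-1)^2 = -6
i=3: S_3 = -6 * (-1)^3 = 6
i=4: S_4 = -6 * (-1)^4 = -6
i=5: S_5 = -6 * (-1)^5 = 6
The first 6 terms are: [-6, 6, -6, 6, -6, 6]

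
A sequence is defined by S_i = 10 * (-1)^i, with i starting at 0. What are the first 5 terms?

This is a geometric sequence.
i=0: S_0 = 10 * (-1)^0 = 10
i=1: S_1 = 10 * (-1)^1 = -10
i=2: S_2 = 10 * (-1)^2 = 10
i=3: S_3 = 10 * (-1)^3 = -10
i=4: S_4 = 10 * (-1)^4 = 10
The first 5 terms are: [10, -10, 10, -10, 10]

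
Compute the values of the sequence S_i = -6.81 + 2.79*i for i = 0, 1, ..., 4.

This is an arithmetic sequence.
i=0: S_0 = -6.81 + 2.79*0 = -6.81
i=1: S_1 = -6.81 + 2.79*1 = -4.02
i=2: S_2 = -6.81 + 2.79*2 = -1.23
i=3: S_3 = -6.81 + 2.79*3 = 1.56
i=4: S_4 = -6.81 + 2.79*4 = 4.35
The first 5 terms are: [-6.81, -4.02, -1.23, 1.56, 4.35]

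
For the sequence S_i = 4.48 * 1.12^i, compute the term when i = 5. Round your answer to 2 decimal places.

S_5 = 4.48 * 1.12^5 ≈ 4.48 * 1.7623 ≈ 7.9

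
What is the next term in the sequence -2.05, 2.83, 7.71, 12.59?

Differences: 2.83 - -2.05 = 4.88
This is an arithmetic sequence with common difference d = 4.88.
Next term = 12.59 + 4.88 = 17.47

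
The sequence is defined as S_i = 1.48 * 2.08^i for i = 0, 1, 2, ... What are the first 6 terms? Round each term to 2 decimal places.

This is a geometric sequence.
i=0: S_0 = 1.48 * 2.08^0 = 1.48
i=1: S_1 = 1.48 * 2.08^1 ≈ 3.08
i=2: S_2 = 1.48 * 2.08^2 ≈ 6.4
i=3: S_3 = 1.48 * 2.08^3 ≈ 13.32
i=4: S_4 = 1.48 * 2.08^4 ≈ 27.7
i=5: S_5 = 1.48 * 2.08^5 ≈ 57.62
The first 6 terms are: [1.48, 3.08, 6.4, 13.32, 27.7, 57.62]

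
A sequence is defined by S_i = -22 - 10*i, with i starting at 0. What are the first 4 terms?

This is an arithmetic sequence.
i=0: S_0 = -22 + -10*0 = -22
i=1: S_1 = -22 + -10*1 = -32
i=2: S_2 = -22 + -10*2 = -42
i=3: S_3 = -22 + -10*3 = -52
The first 4 terms are: [-22, -32, -42, -52]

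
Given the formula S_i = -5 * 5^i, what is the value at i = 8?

S_8 = -5 * 5^8 = -5 * 390625 = -1953125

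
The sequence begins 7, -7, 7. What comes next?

Ratios: -7 / 7 = -1.0
This is a geometric sequence with common ratio r = -1.
Next term = 7 * -1 = -7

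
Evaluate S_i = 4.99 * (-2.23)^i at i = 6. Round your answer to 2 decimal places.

S_6 = 4.99 * (-2.23)^6 ≈ 4.99 * 122.9785 ≈ 613.66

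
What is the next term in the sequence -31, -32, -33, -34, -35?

Differences: -32 - -31 = -1
This is an arithmetic sequence with common difference d = -1.
Next term = -35 + -1 = -36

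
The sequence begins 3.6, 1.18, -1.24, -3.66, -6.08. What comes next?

Differences: 1.18 - 3.6 = -2.42
This is an arithmetic sequence with common difference d = -2.42.
Next term = -6.08 + -2.42 = -8.5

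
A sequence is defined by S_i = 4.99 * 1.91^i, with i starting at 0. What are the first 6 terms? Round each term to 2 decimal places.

This is a geometric sequence.
i=0: S_0 = 4.99 * 1.91^0 = 4.99
i=1: S_1 = 4.99 * 1.91^1 ≈ 9.53
i=2: S_2 = 4.99 * 1.91^2 ≈ 18.2
i=3: S_3 = 4.99 * 1.91^3 ≈ 34.77
i=4: S_4 = 4.99 * 1.91^4 ≈ 66.41
i=5: S_5 = 4.99 * 1.91^5 ≈ 126.84
The first 6 terms are: [4.99, 9.53, 18.2, 34.77, 66.41, 126.84]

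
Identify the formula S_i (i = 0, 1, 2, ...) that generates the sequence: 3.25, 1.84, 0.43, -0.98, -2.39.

Check differences: 1.84 - 3.25 = -1.41
0.43 - 1.84 = -1.41
Common difference d = -1.41.
First term a = 3.25.
Formula: S_i = 3.25 - 1.41*i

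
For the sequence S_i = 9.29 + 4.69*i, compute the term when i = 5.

S_5 = 9.29 + 4.69*5 = 9.29 + 23.45 = 32.74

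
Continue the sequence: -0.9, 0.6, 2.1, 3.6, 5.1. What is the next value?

Differences: 0.6 - -0.9 = 1.5
This is an arithmetic sequence with common difference d = 1.5.
Next term = 5.1 + 1.5 = 6.6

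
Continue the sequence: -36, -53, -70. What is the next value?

Differences: -53 - -36 = -17
This is an arithmetic sequence with common difference d = -17.
Next term = -70 + -17 = -87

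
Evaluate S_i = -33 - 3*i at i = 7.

S_7 = -33 + -3*7 = -33 + -21 = -54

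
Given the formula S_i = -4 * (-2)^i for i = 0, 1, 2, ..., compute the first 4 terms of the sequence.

This is a geometric sequence.
i=0: S_0 = -4 * (-2)^0 = -4
i=1: S_1 = -4 * (-2)^1 = 8
i=2: S_2 = -4 * (-2)^2 = -16
i=3: S_3 = -4 * (-2)^3 = 32
The first 4 terms are: [-4, 8, -16, 32]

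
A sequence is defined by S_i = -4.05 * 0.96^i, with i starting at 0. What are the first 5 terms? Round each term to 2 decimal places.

This is a geometric sequence.
i=0: S_0 = -4.05 * 0.96^0 = -4.05
i=1: S_1 = -4.05 * 0.96^1 ≈ -3.89
i=2: S_2 = -4.05 * 0.96^2 ≈ -3.73
i=3: S_3 = -4.05 * 0.96^3 ≈ -3.58
i=4: S_4 = -4.05 * 0.96^4 ≈ -3.44
The first 5 terms are: [-4.05, -3.89, -3.73, -3.58, -3.44]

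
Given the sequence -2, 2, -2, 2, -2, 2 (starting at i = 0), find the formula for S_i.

Check ratios: 2 / -2 = -1.0
Common ratio r = -1.
First term a = -2.
Formula: S_i = -2 * (-1)^i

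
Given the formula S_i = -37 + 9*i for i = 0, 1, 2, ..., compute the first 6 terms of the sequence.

This is an arithmetic sequence.
i=0: S_0 = -37 + 9*0 = -37
i=1: S_1 = -37 + 9*1 = -28
i=2: S_2 = -37 + 9*2 = -19
i=3: S_3 = -37 + 9*3 = -10
i=4: S_4 = -37 + 9*4 = -1
i=5: S_5 = -37 + 9*5 = 8
The first 6 terms are: [-37, -28, -19, -10, -1, 8]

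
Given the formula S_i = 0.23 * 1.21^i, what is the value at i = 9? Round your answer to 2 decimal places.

S_9 = 0.23 * 1.21^9 ≈ 0.23 * 5.5599 ≈ 1.28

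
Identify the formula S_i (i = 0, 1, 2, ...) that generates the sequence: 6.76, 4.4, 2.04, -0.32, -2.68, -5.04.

Check differences: 4.4 - 6.76 = -2.36
2.04 - 4.4 = -2.36
Common difference d = -2.36.
First term a = 6.76.
Formula: S_i = 6.76 - 2.36*i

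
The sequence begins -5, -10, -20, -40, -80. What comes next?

Ratios: -10 / -5 = 2.0
This is a geometric sequence with common ratio r = 2.
Next term = -80 * 2 = -160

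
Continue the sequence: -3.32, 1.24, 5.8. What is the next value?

Differences: 1.24 - -3.32 = 4.56
This is an arithmetic sequence with common difference d = 4.56.
Next term = 5.8 + 4.56 = 10.36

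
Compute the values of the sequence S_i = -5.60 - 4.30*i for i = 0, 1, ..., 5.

This is an arithmetic sequence.
i=0: S_0 = -5.6 + -4.3*0 = -5.6
i=1: S_1 = -5.6 + -4.3*1 = -9.9
i=2: S_2 = -5.6 + -4.3*2 = -14.2
i=3: S_3 = -5.6 + -4.3*3 = -18.5
i=4: S_4 = -5.6 + -4.3*4 = -22.8
i=5: S_5 = -5.6 + -4.3*5 = -27.1
The first 6 terms are: [-5.6, -9.9, -14.2, -18.5, -22.8, -27.1]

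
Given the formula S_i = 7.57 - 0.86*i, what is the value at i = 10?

S_10 = 7.57 + -0.86*10 = 7.57 + -8.6 = -1.03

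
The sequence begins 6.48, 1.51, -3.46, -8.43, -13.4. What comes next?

Differences: 1.51 - 6.48 = -4.97
This is an arithmetic sequence with common difference d = -4.97.
Next term = -13.4 + -4.97 = -18.37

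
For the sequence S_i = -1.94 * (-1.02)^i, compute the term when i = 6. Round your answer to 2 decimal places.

S_6 = -1.94 * (-1.02)^6 ≈ -1.94 * 1.1262 ≈ -2.18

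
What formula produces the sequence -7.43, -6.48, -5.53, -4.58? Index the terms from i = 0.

Check differences: -6.48 - -7.43 = 0.95
-5.53 - -6.48 = 0.95
Common difference d = 0.95.
First term a = -7.43.
Formula: S_i = -7.43 + 0.95*i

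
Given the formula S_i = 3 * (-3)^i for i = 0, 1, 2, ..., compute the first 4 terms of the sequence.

This is a geometric sequence.
i=0: S_0 = 3 * (-3)^0 = 3
i=1: S_1 = 3 * (-3)^1 = -9
i=2: S_2 = 3 * (-3)^2 = 27
i=3: S_3 = 3 * (-3)^3 = -81
The first 4 terms are: [3, -9, 27, -81]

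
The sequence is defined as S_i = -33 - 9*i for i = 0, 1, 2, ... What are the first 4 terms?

This is an arithmetic sequence.
i=0: S_0 = -33 + -9*0 = -33
i=1: S_1 = -33 + -9*1 = -42
i=2: S_2 = -33 + -9*2 = -51
i=3: S_3 = -33 + -9*3 = -60
The first 4 terms are: [-33, -42, -51, -60]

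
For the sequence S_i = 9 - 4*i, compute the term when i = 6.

S_6 = 9 + -4*6 = 9 + -24 = -15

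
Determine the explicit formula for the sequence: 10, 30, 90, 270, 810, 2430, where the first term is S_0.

Check ratios: 30 / 10 = 3.0
Common ratio r = 3.
First term a = 10.
Formula: S_i = 10 * 3^i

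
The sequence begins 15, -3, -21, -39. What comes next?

Differences: -3 - 15 = -18
This is an arithmetic sequence with common difference d = -18.
Next term = -39 + -18 = -57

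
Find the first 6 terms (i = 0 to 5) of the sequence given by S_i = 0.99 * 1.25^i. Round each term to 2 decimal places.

This is a geometric sequence.
i=0: S_0 = 0.99 * 1.25^0 = 0.99
i=1: S_1 = 0.99 * 1.25^1 ≈ 1.24
i=2: S_2 = 0.99 * 1.25^2 ≈ 1.55
i=3: S_3 = 0.99 * 1.25^3 ≈ 1.93
i=4: S_4 = 0.99 * 1.25^4 ≈ 2.42
i=5: S_5 = 0.99 * 1.25^5 ≈ 3.02
The first 6 terms are: [0.99, 1.24, 1.55, 1.93, 2.42, 3.02]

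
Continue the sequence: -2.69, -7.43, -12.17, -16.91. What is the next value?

Differences: -7.43 - -2.69 = -4.74
This is an arithmetic sequence with common difference d = -4.74.
Next term = -16.91 + -4.74 = -21.65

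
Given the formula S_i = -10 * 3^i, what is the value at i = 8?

S_8 = -10 * 3^8 = -10 * 6561 = -65610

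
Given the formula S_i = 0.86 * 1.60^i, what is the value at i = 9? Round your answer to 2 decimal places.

S_9 = 0.86 * 1.6^9 ≈ 0.86 * 68.7195 ≈ 59.1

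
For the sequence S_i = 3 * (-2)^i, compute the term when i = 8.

S_8 = 3 * (-2)^8 = 3 * 256 = 768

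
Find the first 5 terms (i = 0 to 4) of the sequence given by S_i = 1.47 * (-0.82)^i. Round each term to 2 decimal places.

This is a geometric sequence.
i=0: S_0 = 1.47 * (-0.82)^0 = 1.47
i=1: S_1 = 1.47 * (-0.82)^1 ≈ -1.21
i=2: S_2 = 1.47 * (-0.82)^2 ≈ 0.99
i=3: S_3 = 1.47 * (-0.82)^3 ≈ -0.81
i=4: S_4 = 1.47 * (-0.82)^4 ≈ 0.66
The first 5 terms are: [1.47, -1.21, 0.99, -0.81, 0.66]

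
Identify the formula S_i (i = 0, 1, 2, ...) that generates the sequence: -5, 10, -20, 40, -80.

Check ratios: 10 / -5 = -2.0
Common ratio r = -2.
First term a = -5.
Formula: S_i = -5 * (-2)^i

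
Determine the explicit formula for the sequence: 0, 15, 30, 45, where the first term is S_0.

Check differences: 15 - 0 = 15
30 - 15 = 15
Common difference d = 15.
First term a = 0.
Formula: S_i = 0 + 15*i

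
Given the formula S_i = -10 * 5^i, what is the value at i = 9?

S_9 = -10 * 5^9 = -10 * 1953125 = -19531250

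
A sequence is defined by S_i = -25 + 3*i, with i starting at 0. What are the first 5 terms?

This is an arithmetic sequence.
i=0: S_0 = -25 + 3*0 = -25
i=1: S_1 = -25 + 3*1 = -22
i=2: S_2 = -25 + 3*2 = -19
i=3: S_3 = -25 + 3*3 = -16
i=4: S_4 = -25 + 3*4 = -13
The first 5 terms are: [-25, -22, -19, -16, -13]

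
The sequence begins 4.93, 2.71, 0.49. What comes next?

Differences: 2.71 - 4.93 = -2.22
This is an arithmetic sequence with common difference d = -2.22.
Next term = 0.49 + -2.22 = -1.73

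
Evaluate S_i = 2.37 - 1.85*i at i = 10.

S_10 = 2.37 + -1.85*10 = 2.37 + -18.5 = -16.13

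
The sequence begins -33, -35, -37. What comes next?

Differences: -35 - -33 = -2
This is an arithmetic sequence with common difference d = -2.
Next term = -37 + -2 = -39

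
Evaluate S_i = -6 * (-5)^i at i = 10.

S_10 = -6 * (-5)^10 = -6 * 9765625 = -58593750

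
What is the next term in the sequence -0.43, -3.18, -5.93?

Differences: -3.18 - -0.43 = -2.75
This is an arithmetic sequence with common difference d = -2.75.
Next term = -5.93 + -2.75 = -8.68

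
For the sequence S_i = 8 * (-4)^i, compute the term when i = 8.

S_8 = 8 * (-4)^8 = 8 * 65536 = 524288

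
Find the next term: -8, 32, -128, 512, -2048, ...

Ratios: 32 / -8 = -4.0
This is a geometric sequence with common ratio r = -4.
Next term = -2048 * -4 = 8192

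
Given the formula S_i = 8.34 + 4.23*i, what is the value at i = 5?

S_5 = 8.34 + 4.23*5 = 8.34 + 21.15 = 29.49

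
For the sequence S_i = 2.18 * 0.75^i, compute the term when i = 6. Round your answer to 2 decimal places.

S_6 = 2.18 * 0.75^6 ≈ 2.18 * 0.178 ≈ 0.39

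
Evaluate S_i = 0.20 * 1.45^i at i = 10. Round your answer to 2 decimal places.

S_10 = 0.2 * 1.45^10 ≈ 0.2 * 41.0847 ≈ 8.22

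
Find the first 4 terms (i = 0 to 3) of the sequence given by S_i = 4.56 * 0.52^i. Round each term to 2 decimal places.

This is a geometric sequence.
i=0: S_0 = 4.56 * 0.52^0 = 4.56
i=1: S_1 = 4.56 * 0.52^1 ≈ 2.37
i=2: S_2 = 4.56 * 0.52^2 ≈ 1.23
i=3: S_3 = 4.56 * 0.52^3 ≈ 0.64
The first 4 terms are: [4.56, 2.37, 1.23, 0.64]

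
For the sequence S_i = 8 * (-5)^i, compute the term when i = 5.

S_5 = 8 * (-5)^5 = 8 * -3125 = -25000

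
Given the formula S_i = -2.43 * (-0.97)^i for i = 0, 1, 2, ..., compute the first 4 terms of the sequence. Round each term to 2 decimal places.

This is a geometric sequence.
i=0: S_0 = -2.43 * (-0.97)^0 = -2.43
i=1: S_1 = -2.43 * (-0.97)^1 ≈ 2.36
i=2: S_2 = -2.43 * (-0.97)^2 ≈ -2.29
i=3: S_3 = -2.43 * (-0.97)^3 ≈ 2.22
The first 4 terms are: [-2.43, 2.36, -2.29, 2.22]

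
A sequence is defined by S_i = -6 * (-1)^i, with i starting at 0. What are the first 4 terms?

This is a geometric sequence.
i=0: S_0 = -6 * (-1)^0 = -6
i=1: S_1 = -6 * (-1)^1 = 6
i=2: S_2 = -6 * (-1)^2 = -6
i=3: S_3 = -6 * (-1)^3 = 6
The first 4 terms are: [-6, 6, -6, 6]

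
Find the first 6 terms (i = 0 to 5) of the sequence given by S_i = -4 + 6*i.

This is an arithmetic sequence.
i=0: S_0 = -4 + 6*0 = -4
i=1: S_1 = -4 + 6*1 = 2
i=2: S_2 = -4 + 6*2 = 8
i=3: S_3 = -4 + 6*3 = 14
i=4: S_4 = -4 + 6*4 = 20
i=5: S_5 = -4 + 6*5 = 26
The first 6 terms are: [-4, 2, 8, 14, 20, 26]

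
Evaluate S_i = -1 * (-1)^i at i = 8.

S_8 = -1 * (-1)^8 = -1 * 1 = -1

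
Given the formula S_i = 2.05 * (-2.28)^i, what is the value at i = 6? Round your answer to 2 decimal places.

S_6 = 2.05 * (-2.28)^6 ≈ 2.05 * 140.4782 ≈ 287.98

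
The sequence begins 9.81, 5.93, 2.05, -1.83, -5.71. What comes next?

Differences: 5.93 - 9.81 = -3.88
This is an arithmetic sequence with common difference d = -3.88.
Next term = -5.71 + -3.88 = -9.59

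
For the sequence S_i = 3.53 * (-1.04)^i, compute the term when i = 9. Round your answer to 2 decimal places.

S_9 = 3.53 * (-1.04)^9 ≈ 3.53 * -1.4233 ≈ -5.02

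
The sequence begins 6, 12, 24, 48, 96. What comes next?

Ratios: 12 / 6 = 2.0
This is a geometric sequence with common ratio r = 2.
Next term = 96 * 2 = 192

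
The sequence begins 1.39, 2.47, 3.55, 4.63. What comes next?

Differences: 2.47 - 1.39 = 1.08
This is an arithmetic sequence with common difference d = 1.08.
Next term = 4.63 + 1.08 = 5.71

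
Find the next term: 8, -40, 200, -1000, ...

Ratios: -40 / 8 = -5.0
This is a geometric sequence with common ratio r = -5.
Next term = -1000 * -5 = 5000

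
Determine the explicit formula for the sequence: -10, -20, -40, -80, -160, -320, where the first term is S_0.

Check ratios: -20 / -10 = 2.0
Common ratio r = 2.
First term a = -10.
Formula: S_i = -10 * 2^i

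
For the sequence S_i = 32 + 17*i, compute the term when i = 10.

S_10 = 32 + 17*10 = 32 + 170 = 202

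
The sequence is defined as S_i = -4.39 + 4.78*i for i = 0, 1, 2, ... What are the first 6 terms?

This is an arithmetic sequence.
i=0: S_0 = -4.39 + 4.78*0 = -4.39
i=1: S_1 = -4.39 + 4.78*1 = 0.39
i=2: S_2 = -4.39 + 4.78*2 = 5.17
i=3: S_3 = -4.39 + 4.78*3 = 9.95
i=4: S_4 = -4.39 + 4.78*4 = 14.73
i=5: S_5 = -4.39 + 4.78*5 = 19.51
The first 6 terms are: [-4.39, 0.39, 5.17, 9.95, 14.73, 19.51]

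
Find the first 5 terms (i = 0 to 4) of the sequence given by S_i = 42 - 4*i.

This is an arithmetic sequence.
i=0: S_0 = 42 + -4*0 = 42
i=1: S_1 = 42 + -4*1 = 38
i=2: S_2 = 42 + -4*2 = 34
i=3: S_3 = 42 + -4*3 = 30
i=4: S_4 = 42 + -4*4 = 26
The first 5 terms are: [42, 38, 34, 30, 26]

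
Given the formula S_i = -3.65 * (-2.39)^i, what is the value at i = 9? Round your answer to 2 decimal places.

S_9 = -3.65 * (-2.39)^9 ≈ -3.65 * -2544.3749 ≈ 9286.97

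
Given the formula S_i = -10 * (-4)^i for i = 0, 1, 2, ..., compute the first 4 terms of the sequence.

This is a geometric sequence.
i=0: S_0 = -10 * (-4)^0 = -10
i=1: S_1 = -10 * (-4)^1 = 40
i=2: S_2 = -10 * (-4)^2 = -160
i=3: S_3 = -10 * (-4)^3 = 640
The first 4 terms are: [-10, 40, -160, 640]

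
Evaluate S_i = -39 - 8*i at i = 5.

S_5 = -39 + -8*5 = -39 + -40 = -79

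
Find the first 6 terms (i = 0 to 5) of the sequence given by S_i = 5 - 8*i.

This is an arithmetic sequence.
i=0: S_0 = 5 + -8*0 = 5
i=1: S_1 = 5 + -8*1 = -3
i=2: S_2 = 5 + -8*2 = -11
i=3: S_3 = 5 + -8*3 = -19
i=4: S_4 = 5 + -8*4 = -27
i=5: S_5 = 5 + -8*5 = -35
The first 6 terms are: [5, -3, -11, -19, -27, -35]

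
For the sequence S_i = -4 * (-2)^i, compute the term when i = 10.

S_10 = -4 * (-2)^10 = -4 * 1024 = -4096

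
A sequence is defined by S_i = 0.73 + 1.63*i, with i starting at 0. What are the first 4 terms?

This is an arithmetic sequence.
i=0: S_0 = 0.73 + 1.63*0 = 0.73
i=1: S_1 = 0.73 + 1.63*1 = 2.36
i=2: S_2 = 0.73 + 1.63*2 = 3.99
i=3: S_3 = 0.73 + 1.63*3 = 5.62
The first 4 terms are: [0.73, 2.36, 3.99, 5.62]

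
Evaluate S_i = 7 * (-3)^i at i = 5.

S_5 = 7 * (-3)^5 = 7 * -243 = -1701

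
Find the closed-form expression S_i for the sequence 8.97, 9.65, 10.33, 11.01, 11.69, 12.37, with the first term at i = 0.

Check differences: 9.65 - 8.97 = 0.68
10.33 - 9.65 = 0.68
Common difference d = 0.68.
First term a = 8.97.
Formula: S_i = 8.97 + 0.68*i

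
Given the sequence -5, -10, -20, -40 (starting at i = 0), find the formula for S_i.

Check ratios: -10 / -5 = 2.0
Common ratio r = 2.
First term a = -5.
Formula: S_i = -5 * 2^i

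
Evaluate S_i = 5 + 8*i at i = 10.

S_10 = 5 + 8*10 = 5 + 80 = 85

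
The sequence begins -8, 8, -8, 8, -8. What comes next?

Ratios: 8 / -8 = -1.0
This is a geometric sequence with common ratio r = -1.
Next term = -8 * -1 = 8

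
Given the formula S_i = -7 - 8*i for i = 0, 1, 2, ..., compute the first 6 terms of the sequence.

This is an arithmetic sequence.
i=0: S_0 = -7 + -8*0 = -7
i=1: S_1 = -7 + -8*1 = -15
i=2: S_2 = -7 + -8*2 = -23
i=3: S_3 = -7 + -8*3 = -31
i=4: S_4 = -7 + -8*4 = -39
i=5: S_5 = -7 + -8*5 = -47
The first 6 terms are: [-7, -15, -23, -31, -39, -47]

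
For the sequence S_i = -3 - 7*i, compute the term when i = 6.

S_6 = -3 + -7*6 = -3 + -42 = -45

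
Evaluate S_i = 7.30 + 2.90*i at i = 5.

S_5 = 7.3 + 2.9*5 = 7.3 + 14.5 = 21.8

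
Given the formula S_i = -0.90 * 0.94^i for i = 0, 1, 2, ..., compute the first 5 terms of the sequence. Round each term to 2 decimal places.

This is a geometric sequence.
i=0: S_0 = -0.9 * 0.94^0 = -0.9
i=1: S_1 = -0.9 * 0.94^1 ≈ -0.85
i=2: S_2 = -0.9 * 0.94^2 ≈ -0.8
i=3: S_3 = -0.9 * 0.94^3 ≈ -0.75
i=4: S_4 = -0.9 * 0.94^4 ≈ -0.7
The first 5 terms are: [-0.9, -0.85, -0.8, -0.75, -0.7]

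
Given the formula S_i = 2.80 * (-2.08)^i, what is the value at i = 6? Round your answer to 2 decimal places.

S_6 = 2.8 * (-2.08)^6 ≈ 2.8 * 80.9804 ≈ 226.75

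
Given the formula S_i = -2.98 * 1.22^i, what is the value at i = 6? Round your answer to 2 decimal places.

S_6 = -2.98 * 1.22^6 ≈ -2.98 * 3.2973 ≈ -9.83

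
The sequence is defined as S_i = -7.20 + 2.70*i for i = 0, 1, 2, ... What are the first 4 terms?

This is an arithmetic sequence.
i=0: S_0 = -7.2 + 2.7*0 = -7.2
i=1: S_1 = -7.2 + 2.7*1 = -4.5
i=2: S_2 = -7.2 + 2.7*2 = -1.8
i=3: S_3 = -7.2 + 2.7*3 = 0.9
The first 4 terms are: [-7.2, -4.5, -1.8, 0.9]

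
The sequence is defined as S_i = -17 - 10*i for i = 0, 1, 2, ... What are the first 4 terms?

This is an arithmetic sequence.
i=0: S_0 = -17 + -10*0 = -17
i=1: S_1 = -17 + -10*1 = -27
i=2: S_2 = -17 + -10*2 = -37
i=3: S_3 = -17 + -10*3 = -47
The first 4 terms are: [-17, -27, -37, -47]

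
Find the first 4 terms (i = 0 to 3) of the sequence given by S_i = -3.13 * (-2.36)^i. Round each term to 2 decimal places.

This is a geometric sequence.
i=0: S_0 = -3.13 * (-2.36)^0 = -3.13
i=1: S_1 = -3.13 * (-2.36)^1 ≈ 7.39
i=2: S_2 = -3.13 * (-2.36)^2 ≈ -17.43
i=3: S_3 = -3.13 * (-2.36)^3 ≈ 41.14
The first 4 terms are: [-3.13, 7.39, -17.43, 41.14]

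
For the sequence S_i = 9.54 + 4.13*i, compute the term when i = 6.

S_6 = 9.54 + 4.13*6 = 9.54 + 24.78 = 34.32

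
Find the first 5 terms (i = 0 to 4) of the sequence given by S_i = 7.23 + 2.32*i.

This is an arithmetic sequence.
i=0: S_0 = 7.23 + 2.32*0 = 7.23
i=1: S_1 = 7.23 + 2.32*1 = 9.55
i=2: S_2 = 7.23 + 2.32*2 = 11.87
i=3: S_3 = 7.23 + 2.32*3 = 14.19
i=4: S_4 = 7.23 + 2.32*4 = 16.51
The first 5 terms are: [7.23, 9.55, 11.87, 14.19, 16.51]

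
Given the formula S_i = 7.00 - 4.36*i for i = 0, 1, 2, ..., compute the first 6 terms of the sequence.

This is an arithmetic sequence.
i=0: S_0 = 7.0 + -4.36*0 = 7.0
i=1: S_1 = 7.0 + -4.36*1 = 2.64
i=2: S_2 = 7.0 + -4.36*2 = -1.72
i=3: S_3 = 7.0 + -4.36*3 = -6.08
i=4: S_4 = 7.0 + -4.36*4 = -10.44
i=5: S_5 = 7.0 + -4.36*5 = -14.8
The first 6 terms are: [7.0, 2.64, -1.72, -6.08, -10.44, -14.8]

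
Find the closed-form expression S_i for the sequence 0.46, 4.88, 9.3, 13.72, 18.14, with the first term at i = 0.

Check differences: 4.88 - 0.46 = 4.42
9.3 - 4.88 = 4.42
Common difference d = 4.42.
First term a = 0.46.
Formula: S_i = 0.46 + 4.42*i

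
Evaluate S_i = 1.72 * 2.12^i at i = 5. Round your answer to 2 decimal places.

S_5 = 1.72 * 2.12^5 ≈ 1.72 * 42.8232 ≈ 73.66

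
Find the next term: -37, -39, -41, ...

Differences: -39 - -37 = -2
This is an arithmetic sequence with common difference d = -2.
Next term = -41 + -2 = -43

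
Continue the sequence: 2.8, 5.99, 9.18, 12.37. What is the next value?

Differences: 5.99 - 2.8 = 3.19
This is an arithmetic sequence with common difference d = 3.19.
Next term = 12.37 + 3.19 = 15.56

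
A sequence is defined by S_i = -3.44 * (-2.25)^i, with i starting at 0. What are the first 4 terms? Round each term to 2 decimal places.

This is a geometric sequence.
i=0: S_0 = -3.44 * (-2.25)^0 = -3.44
i=1: S_1 = -3.44 * (-2.25)^1 = 7.74
i=2: S_2 = -3.44 * (-2.25)^2 ≈ -17.42
i=3: S_3 = -3.44 * (-2.25)^3 ≈ 39.18
The first 4 terms are: [-3.44, 7.74, -17.42, 39.18]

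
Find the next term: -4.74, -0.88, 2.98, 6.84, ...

Differences: -0.88 - -4.74 = 3.86
This is an arithmetic sequence with common difference d = 3.86.
Next term = 6.84 + 3.86 = 10.7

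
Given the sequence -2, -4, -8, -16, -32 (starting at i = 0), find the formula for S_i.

Check ratios: -4 / -2 = 2.0
Common ratio r = 2.
First term a = -2.
Formula: S_i = -2 * 2^i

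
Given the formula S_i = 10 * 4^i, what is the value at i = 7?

S_7 = 10 * 4^7 = 10 * 16384 = 163840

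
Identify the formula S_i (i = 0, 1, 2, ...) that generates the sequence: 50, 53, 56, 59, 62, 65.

Check differences: 53 - 50 = 3
56 - 53 = 3
Common difference d = 3.
First term a = 50.
Formula: S_i = 50 + 3*i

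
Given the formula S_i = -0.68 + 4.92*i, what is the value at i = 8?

S_8 = -0.68 + 4.92*8 = -0.68 + 39.36 = 38.68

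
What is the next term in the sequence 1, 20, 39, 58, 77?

Differences: 20 - 1 = 19
This is an arithmetic sequence with common difference d = 19.
Next term = 77 + 19 = 96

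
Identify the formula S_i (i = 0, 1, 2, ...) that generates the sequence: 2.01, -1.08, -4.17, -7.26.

Check differences: -1.08 - 2.01 = -3.09
-4.17 - -1.08 = -3.09
Common difference d = -3.09.
First term a = 2.01.
Formula: S_i = 2.01 - 3.09*i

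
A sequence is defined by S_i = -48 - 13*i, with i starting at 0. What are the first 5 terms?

This is an arithmetic sequence.
i=0: S_0 = -48 + -13*0 = -48
i=1: S_1 = -48 + -13*1 = -61
i=2: S_2 = -48 + -13*2 = -74
i=3: S_3 = -48 + -13*3 = -87
i=4: S_4 = -48 + -13*4 = -100
The first 5 terms are: [-48, -61, -74, -87, -100]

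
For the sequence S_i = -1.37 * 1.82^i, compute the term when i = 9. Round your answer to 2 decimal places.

S_9 = -1.37 * 1.82^9 ≈ -1.37 * 219.1001 ≈ -300.17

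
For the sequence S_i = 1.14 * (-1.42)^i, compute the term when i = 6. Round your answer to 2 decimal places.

S_6 = 1.14 * (-1.42)^6 ≈ 1.14 * 8.1984 ≈ 9.35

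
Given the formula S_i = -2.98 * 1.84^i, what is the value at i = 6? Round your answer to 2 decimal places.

S_6 = -2.98 * 1.84^6 ≈ -2.98 * 38.8067 ≈ -115.64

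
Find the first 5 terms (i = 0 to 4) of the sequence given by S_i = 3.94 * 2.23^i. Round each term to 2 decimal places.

This is a geometric sequence.
i=0: S_0 = 3.94 * 2.23^0 = 3.94
i=1: S_1 = 3.94 * 2.23^1 ≈ 8.79
i=2: S_2 = 3.94 * 2.23^2 ≈ 19.59
i=3: S_3 = 3.94 * 2.23^3 ≈ 43.69
i=4: S_4 = 3.94 * 2.23^4 ≈ 97.44
The first 5 terms are: [3.94, 8.79, 19.59, 43.69, 97.44]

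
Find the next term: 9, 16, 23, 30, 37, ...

Differences: 16 - 9 = 7
This is an arithmetic sequence with common difference d = 7.
Next term = 37 + 7 = 44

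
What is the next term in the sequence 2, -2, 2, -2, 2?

Ratios: -2 / 2 = -1.0
This is a geometric sequence with common ratio r = -1.
Next term = 2 * -1 = -2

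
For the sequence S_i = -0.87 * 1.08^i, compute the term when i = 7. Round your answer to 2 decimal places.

S_7 = -0.87 * 1.08^7 ≈ -0.87 * 1.7138 ≈ -1.49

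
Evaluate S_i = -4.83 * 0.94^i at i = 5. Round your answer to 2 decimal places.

S_5 = -4.83 * 0.94^5 ≈ -4.83 * 0.7339 ≈ -3.54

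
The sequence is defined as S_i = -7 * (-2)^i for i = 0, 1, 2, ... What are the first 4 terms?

This is a geometric sequence.
i=0: S_0 = -7 * (-2)^0 = -7
i=1: S_1 = -7 * (-2)^1 = 14
i=2: S_2 = -7 * (-2)^2 = -28
i=3: S_3 = -7 * (-2)^3 = 56
The first 4 terms are: [-7, 14, -28, 56]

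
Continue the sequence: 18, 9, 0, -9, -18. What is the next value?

Differences: 9 - 18 = -9
This is an arithmetic sequence with common difference d = -9.
Next term = -18 + -9 = -27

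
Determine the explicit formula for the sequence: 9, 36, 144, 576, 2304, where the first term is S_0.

Check ratios: 36 / 9 = 4.0
Common ratio r = 4.
First term a = 9.
Formula: S_i = 9 * 4^i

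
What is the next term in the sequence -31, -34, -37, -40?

Differences: -34 - -31 = -3
This is an arithmetic sequence with common difference d = -3.
Next term = -40 + -3 = -43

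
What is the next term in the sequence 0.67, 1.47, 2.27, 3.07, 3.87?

Differences: 1.47 - 0.67 = 0.8
This is an arithmetic sequence with common difference d = 0.8.
Next term = 3.87 + 0.8 = 4.67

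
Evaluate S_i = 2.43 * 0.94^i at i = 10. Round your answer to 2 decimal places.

S_10 = 2.43 * 0.94^10 ≈ 2.43 * 0.5386 ≈ 1.31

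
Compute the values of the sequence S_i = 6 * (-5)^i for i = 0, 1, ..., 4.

This is a geometric sequence.
i=0: S_0 = 6 * (-5)^0 = 6
i=1: S_1 = 6 * (-5)^1 = -30
i=2: S_2 = 6 * (-5)^2 = 150
i=3: S_3 = 6 * (-5)^3 = -750
i=4: S_4 = 6 * (-5)^4 = 3750
The first 5 terms are: [6, -30, 150, -750, 3750]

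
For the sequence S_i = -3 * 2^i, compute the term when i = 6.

S_6 = -3 * 2^6 = -3 * 64 = -192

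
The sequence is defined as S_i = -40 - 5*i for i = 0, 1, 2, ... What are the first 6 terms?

This is an arithmetic sequence.
i=0: S_0 = -40 + -5*0 = -40
i=1: S_1 = -40 + -5*1 = -45
i=2: S_2 = -40 + -5*2 = -50
i=3: S_3 = -40 + -5*3 = -55
i=4: S_4 = -40 + -5*4 = -60
i=5: S_5 = -40 + -5*5 = -65
The first 6 terms are: [-40, -45, -50, -55, -60, -65]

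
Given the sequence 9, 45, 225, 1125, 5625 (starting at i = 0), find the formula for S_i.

Check ratios: 45 / 9 = 5.0
Common ratio r = 5.
First term a = 9.
Formula: S_i = 9 * 5^i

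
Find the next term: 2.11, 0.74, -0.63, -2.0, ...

Differences: 0.74 - 2.11 = -1.37
This is an arithmetic sequence with common difference d = -1.37.
Next term = -2.0 + -1.37 = -3.37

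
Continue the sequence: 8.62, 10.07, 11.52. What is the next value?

Differences: 10.07 - 8.62 = 1.45
This is an arithmetic sequence with common difference d = 1.45.
Next term = 11.52 + 1.45 = 12.97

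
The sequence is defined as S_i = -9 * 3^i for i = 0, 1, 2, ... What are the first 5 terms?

This is a geometric sequence.
i=0: S_0 = -9 * 3^0 = -9
i=1: S_1 = -9 * 3^1 = -27
i=2: S_2 = -9 * 3^2 = -81
i=3: S_3 = -9 * 3^3 = -243
i=4: S_4 = -9 * 3^4 = -729
The first 5 terms are: [-9, -27, -81, -243, -729]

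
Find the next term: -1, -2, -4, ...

Ratios: -2 / -1 = 2.0
This is a geometric sequence with common ratio r = 2.
Next term = -4 * 2 = -8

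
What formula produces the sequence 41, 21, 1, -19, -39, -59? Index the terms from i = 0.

Check differences: 21 - 41 = -20
1 - 21 = -20
Common difference d = -20.
First term a = 41.
Formula: S_i = 41 - 20*i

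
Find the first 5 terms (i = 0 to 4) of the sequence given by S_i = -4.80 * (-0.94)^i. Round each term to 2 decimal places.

This is a geometric sequence.
i=0: S_0 = -4.8 * (-0.94)^0 = -4.8
i=1: S_1 = -4.8 * (-0.94)^1 ≈ 4.51
i=2: S_2 = -4.8 * (-0.94)^2 ≈ -4.24
i=3: S_3 = -4.8 * (-0.94)^3 ≈ 3.99
i=4: S_4 = -4.8 * (-0.94)^4 ≈ -3.75
The first 5 terms are: [-4.8, 4.51, -4.24, 3.99, -3.75]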